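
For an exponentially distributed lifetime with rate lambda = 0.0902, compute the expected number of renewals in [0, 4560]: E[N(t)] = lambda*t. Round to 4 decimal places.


lambda = 0.0902
t = 4560
E[N(t)] = lambda * t
E[N(t)] = 0.0902 * 4560
E[N(t)] = 411.312

411.312


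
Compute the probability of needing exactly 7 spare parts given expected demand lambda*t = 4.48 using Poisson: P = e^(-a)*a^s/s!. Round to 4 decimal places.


a = 4.48, s = 7
e^(-a) = e^(-4.48) = 0.0113
a^s = 4.48^7 = 36219.8042
s! = 5040
P = 0.0113 * 36219.8042 / 5040
P = 0.0814

0.0814


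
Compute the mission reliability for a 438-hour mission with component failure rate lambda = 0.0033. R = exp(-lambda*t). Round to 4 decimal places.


lambda = 0.0033
mission_time = 438
lambda * t = 0.0033 * 438 = 1.4454
R = exp(-1.4454)
R = 0.2357

0.2357


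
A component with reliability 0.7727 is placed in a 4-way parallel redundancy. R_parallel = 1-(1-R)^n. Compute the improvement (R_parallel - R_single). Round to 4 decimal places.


R_single = 0.7727, n = 4
1 - R_single = 0.2273
(1 - R_single)^n = 0.2273^4 = 0.0027
R_parallel = 1 - 0.0027 = 0.9973
Improvement = 0.9973 - 0.7727
Improvement = 0.2246

0.2246


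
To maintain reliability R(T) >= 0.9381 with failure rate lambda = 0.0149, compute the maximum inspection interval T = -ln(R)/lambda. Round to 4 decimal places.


R_target = 0.9381
lambda = 0.0149
-ln(0.9381) = 0.0639
T = 0.0639 / 0.0149
T = 4.2885

4.2885


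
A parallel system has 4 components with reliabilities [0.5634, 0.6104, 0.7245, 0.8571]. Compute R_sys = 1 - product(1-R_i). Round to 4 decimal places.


Components: [0.5634, 0.6104, 0.7245, 0.8571]
(1 - 0.5634) = 0.4366, running product = 0.4366
(1 - 0.6104) = 0.3896, running product = 0.1701
(1 - 0.7245) = 0.2755, running product = 0.0469
(1 - 0.8571) = 0.1429, running product = 0.0067
Product of (1-R_i) = 0.0067
R_sys = 1 - 0.0067 = 0.9933

0.9933


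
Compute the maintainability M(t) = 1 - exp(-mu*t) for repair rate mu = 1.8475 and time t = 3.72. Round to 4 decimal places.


mu = 1.8475, t = 3.72
mu * t = 1.8475 * 3.72 = 6.8727
exp(-6.8727) = 0.001
M(t) = 1 - 0.001
M(t) = 0.999

0.999


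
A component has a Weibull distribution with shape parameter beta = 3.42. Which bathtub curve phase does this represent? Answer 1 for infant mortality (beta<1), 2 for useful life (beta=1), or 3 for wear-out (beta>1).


beta = 3.42
Compare beta to 1:
beta < 1 => infant mortality (phase 1)
beta = 1 => useful life (phase 2)
beta > 1 => wear-out (phase 3)
Since beta = 3.42, this is wear-out (increasing failure rate)
Phase = 3

3


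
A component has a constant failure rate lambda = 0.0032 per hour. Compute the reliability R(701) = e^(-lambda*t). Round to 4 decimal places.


lambda = 0.0032
t = 701
lambda * t = 2.2432
R(t) = e^(-2.2432)
R(t) = 0.1061

0.1061


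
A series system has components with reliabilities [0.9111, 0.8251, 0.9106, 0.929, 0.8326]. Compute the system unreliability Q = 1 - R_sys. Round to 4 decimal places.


Components: [0.9111, 0.8251, 0.9106, 0.929, 0.8326]
After component 1: product = 0.9111
After component 2: product = 0.7517
After component 3: product = 0.6845
After component 4: product = 0.6359
After component 5: product = 0.5295
R_sys = 0.5295
Q = 1 - 0.5295 = 0.4705

0.4705


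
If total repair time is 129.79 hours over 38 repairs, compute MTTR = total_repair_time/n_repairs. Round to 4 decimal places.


total_repair_time = 129.79
n_repairs = 38
MTTR = 129.79 / 38
MTTR = 3.4155

3.4155


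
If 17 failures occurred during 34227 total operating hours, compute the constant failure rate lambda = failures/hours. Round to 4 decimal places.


failures = 17
total_hours = 34227
lambda = 17 / 34227
lambda = 0.0005

0.0005


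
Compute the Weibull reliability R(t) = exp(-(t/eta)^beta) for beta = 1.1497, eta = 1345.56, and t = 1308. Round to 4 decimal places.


beta = 1.1497, eta = 1345.56, t = 1308
t/eta = 1308 / 1345.56 = 0.9721
(t/eta)^beta = 0.9721^1.1497 = 0.968
R(t) = exp(-0.968)
R(t) = 0.3799

0.3799


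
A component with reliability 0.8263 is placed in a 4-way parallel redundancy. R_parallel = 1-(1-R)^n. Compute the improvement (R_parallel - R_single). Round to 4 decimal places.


R_single = 0.8263, n = 4
1 - R_single = 0.1737
(1 - R_single)^n = 0.1737^4 = 0.0009
R_parallel = 1 - 0.0009 = 0.9991
Improvement = 0.9991 - 0.8263
Improvement = 0.1728

0.1728


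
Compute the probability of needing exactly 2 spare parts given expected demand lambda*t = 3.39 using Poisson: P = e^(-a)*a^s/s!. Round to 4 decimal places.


a = 3.39, s = 2
e^(-a) = e^(-3.39) = 0.0337
a^s = 3.39^2 = 11.4921
s! = 2
P = 0.0337 * 11.4921 / 2
P = 0.1937

0.1937


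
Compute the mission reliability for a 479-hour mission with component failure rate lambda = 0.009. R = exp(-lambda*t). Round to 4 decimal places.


lambda = 0.009
mission_time = 479
lambda * t = 0.009 * 479 = 4.311
R = exp(-4.311)
R = 0.0134

0.0134


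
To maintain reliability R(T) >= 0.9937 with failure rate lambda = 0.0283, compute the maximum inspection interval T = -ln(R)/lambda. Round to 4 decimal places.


R_target = 0.9937
lambda = 0.0283
-ln(0.9937) = 0.0063
T = 0.0063 / 0.0283
T = 0.2233

0.2233


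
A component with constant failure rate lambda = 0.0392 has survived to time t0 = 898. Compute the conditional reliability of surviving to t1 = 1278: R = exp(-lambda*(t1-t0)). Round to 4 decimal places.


lambda = 0.0392
t0 = 898, t1 = 1278
t1 - t0 = 380
lambda * (t1-t0) = 0.0392 * 380 = 14.896
R = exp(-14.896)
R = 0.0

0.0


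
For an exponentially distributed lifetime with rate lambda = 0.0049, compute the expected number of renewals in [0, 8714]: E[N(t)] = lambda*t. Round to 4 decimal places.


lambda = 0.0049
t = 8714
E[N(t)] = lambda * t
E[N(t)] = 0.0049 * 8714
E[N(t)] = 42.6986

42.6986


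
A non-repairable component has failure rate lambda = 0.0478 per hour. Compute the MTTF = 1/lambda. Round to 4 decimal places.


lambda = 0.0478
MTTF = 1 / 0.0478
MTTF = 20.9205

20.9205


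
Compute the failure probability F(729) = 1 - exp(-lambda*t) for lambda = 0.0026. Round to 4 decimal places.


lambda = 0.0026, t = 729
lambda * t = 1.8954
exp(-1.8954) = 0.1503
F(t) = 1 - 0.1503
F(t) = 0.8497

0.8497


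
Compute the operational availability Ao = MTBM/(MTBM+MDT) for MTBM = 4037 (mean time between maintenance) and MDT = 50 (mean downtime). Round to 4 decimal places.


MTBM = 4037
MDT = 50
MTBM + MDT = 4087
Ao = 4037 / 4087
Ao = 0.9878

0.9878


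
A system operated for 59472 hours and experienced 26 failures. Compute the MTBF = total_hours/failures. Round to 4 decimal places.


total_hours = 59472
failures = 26
MTBF = 59472 / 26
MTBF = 2287.3846

2287.3846


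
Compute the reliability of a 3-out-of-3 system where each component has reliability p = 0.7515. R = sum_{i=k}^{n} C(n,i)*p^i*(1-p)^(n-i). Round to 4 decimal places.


k = 3, n = 3, p = 0.7515
i=3: C(3,3)=1 * 0.7515^3 * 0.2485^0 = 0.4244
R = sum of terms = 0.4244

0.4244


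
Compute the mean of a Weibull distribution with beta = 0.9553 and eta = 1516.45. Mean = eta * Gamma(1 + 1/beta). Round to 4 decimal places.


beta = 0.9553, eta = 1516.45
1/beta = 1.0468
1 + 1/beta = 2.0468
Gamma(2.0468) = 1.0207
Mean = 1516.45 * 1.0207
Mean = 1547.8302

1547.8302


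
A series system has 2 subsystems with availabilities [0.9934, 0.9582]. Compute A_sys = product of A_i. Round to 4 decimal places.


Subsystems: [0.9934, 0.9582]
After subsystem 1 (A=0.9934): product = 0.9934
After subsystem 2 (A=0.9582): product = 0.9519
A_sys = 0.9519

0.9519


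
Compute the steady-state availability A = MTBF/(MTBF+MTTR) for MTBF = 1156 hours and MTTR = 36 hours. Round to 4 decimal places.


MTBF = 1156
MTTR = 36
MTBF + MTTR = 1192
A = 1156 / 1192
A = 0.9698

0.9698


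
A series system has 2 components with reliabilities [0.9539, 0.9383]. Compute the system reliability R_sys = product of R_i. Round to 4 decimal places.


Components: [0.9539, 0.9383]
After component 1 (R=0.9539): product = 0.9539
After component 2 (R=0.9383): product = 0.895
R_sys = 0.895

0.895


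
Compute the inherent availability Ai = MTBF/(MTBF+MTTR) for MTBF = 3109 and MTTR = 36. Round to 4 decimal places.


MTBF = 3109
MTTR = 36
MTBF + MTTR = 3145
Ai = 3109 / 3145
Ai = 0.9886

0.9886


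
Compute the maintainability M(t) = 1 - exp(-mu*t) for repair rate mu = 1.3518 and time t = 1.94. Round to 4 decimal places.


mu = 1.3518, t = 1.94
mu * t = 1.3518 * 1.94 = 2.6225
exp(-2.6225) = 0.0726
M(t) = 1 - 0.0726
M(t) = 0.9274

0.9274


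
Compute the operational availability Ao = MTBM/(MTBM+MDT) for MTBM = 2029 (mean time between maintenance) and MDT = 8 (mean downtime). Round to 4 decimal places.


MTBM = 2029
MDT = 8
MTBM + MDT = 2037
Ao = 2029 / 2037
Ao = 0.9961

0.9961


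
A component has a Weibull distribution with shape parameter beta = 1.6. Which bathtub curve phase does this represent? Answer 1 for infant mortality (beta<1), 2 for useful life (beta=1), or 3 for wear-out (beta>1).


beta = 1.6
Compare beta to 1:
beta < 1 => infant mortality (phase 1)
beta = 1 => useful life (phase 2)
beta > 1 => wear-out (phase 3)
Since beta = 1.6, this is wear-out (increasing failure rate)
Phase = 3

3


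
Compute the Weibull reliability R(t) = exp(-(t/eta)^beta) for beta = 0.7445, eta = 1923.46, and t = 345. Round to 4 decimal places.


beta = 0.7445, eta = 1923.46, t = 345
t/eta = 345 / 1923.46 = 0.1794
(t/eta)^beta = 0.1794^0.7445 = 0.2782
R(t) = exp(-0.2782)
R(t) = 0.7571

0.7571


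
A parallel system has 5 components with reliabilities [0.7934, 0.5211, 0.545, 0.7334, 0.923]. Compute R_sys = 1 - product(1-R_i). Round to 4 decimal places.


Components: [0.7934, 0.5211, 0.545, 0.7334, 0.923]
(1 - 0.7934) = 0.2066, running product = 0.2066
(1 - 0.5211) = 0.4789, running product = 0.0989
(1 - 0.545) = 0.455, running product = 0.045
(1 - 0.7334) = 0.2666, running product = 0.012
(1 - 0.923) = 0.077, running product = 0.0009
Product of (1-R_i) = 0.0009
R_sys = 1 - 0.0009 = 0.9991

0.9991


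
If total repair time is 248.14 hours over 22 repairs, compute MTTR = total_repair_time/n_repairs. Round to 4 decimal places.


total_repair_time = 248.14
n_repairs = 22
MTTR = 248.14 / 22
MTTR = 11.2791

11.2791


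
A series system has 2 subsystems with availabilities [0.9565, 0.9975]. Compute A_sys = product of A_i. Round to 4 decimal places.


Subsystems: [0.9565, 0.9975]
After subsystem 1 (A=0.9565): product = 0.9565
After subsystem 2 (A=0.9975): product = 0.9541
A_sys = 0.9541

0.9541


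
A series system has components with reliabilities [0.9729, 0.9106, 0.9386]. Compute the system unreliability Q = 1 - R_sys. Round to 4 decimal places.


Components: [0.9729, 0.9106, 0.9386]
After component 1: product = 0.9729
After component 2: product = 0.8859
After component 3: product = 0.8315
R_sys = 0.8315
Q = 1 - 0.8315 = 0.1685

0.1685


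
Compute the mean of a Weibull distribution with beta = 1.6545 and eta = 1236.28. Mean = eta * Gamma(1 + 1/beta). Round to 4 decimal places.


beta = 1.6545, eta = 1236.28
1/beta = 0.6044
1 + 1/beta = 1.6044
Gamma(1.6044) = 0.894
Mean = 1236.28 * 0.894
Mean = 1105.2589

1105.2589


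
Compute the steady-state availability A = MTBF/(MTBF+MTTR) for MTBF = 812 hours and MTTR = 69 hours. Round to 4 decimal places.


MTBF = 812
MTTR = 69
MTBF + MTTR = 881
A = 812 / 881
A = 0.9217

0.9217


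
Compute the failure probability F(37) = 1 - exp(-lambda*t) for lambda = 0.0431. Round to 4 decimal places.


lambda = 0.0431, t = 37
lambda * t = 1.5947
exp(-1.5947) = 0.203
F(t) = 1 - 0.203
F(t) = 0.797

0.797


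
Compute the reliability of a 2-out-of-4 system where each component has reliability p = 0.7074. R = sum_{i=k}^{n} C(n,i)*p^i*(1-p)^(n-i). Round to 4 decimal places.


k = 2, n = 4, p = 0.7074
i=2: C(4,2)=6 * 0.7074^2 * 0.2926^2 = 0.2571
i=3: C(4,3)=4 * 0.7074^3 * 0.2926^1 = 0.4143
i=4: C(4,4)=1 * 0.7074^4 * 0.2926^0 = 0.2504
R = sum of terms = 0.9218

0.9218


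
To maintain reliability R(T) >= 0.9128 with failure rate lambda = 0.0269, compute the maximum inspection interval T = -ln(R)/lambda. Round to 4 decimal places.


R_target = 0.9128
lambda = 0.0269
-ln(0.9128) = 0.0912
T = 0.0912 / 0.0269
T = 3.3918

3.3918


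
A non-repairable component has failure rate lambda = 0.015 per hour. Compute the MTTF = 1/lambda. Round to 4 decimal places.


lambda = 0.015
MTTF = 1 / 0.015
MTTF = 66.6667

66.6667


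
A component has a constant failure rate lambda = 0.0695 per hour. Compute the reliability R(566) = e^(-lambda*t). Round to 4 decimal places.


lambda = 0.0695
t = 566
lambda * t = 39.337
R(t) = e^(-39.337)
R(t) = 0.0

0.0


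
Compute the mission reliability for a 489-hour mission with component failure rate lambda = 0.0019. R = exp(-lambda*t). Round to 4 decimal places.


lambda = 0.0019
mission_time = 489
lambda * t = 0.0019 * 489 = 0.9291
R = exp(-0.9291)
R = 0.3949

0.3949


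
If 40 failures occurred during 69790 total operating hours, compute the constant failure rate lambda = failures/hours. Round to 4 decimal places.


failures = 40
total_hours = 69790
lambda = 40 / 69790
lambda = 0.0006

0.0006


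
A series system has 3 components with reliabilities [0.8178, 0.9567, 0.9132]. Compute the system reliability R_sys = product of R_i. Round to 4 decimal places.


Components: [0.8178, 0.9567, 0.9132]
After component 1 (R=0.8178): product = 0.8178
After component 2 (R=0.9567): product = 0.7824
After component 3 (R=0.9132): product = 0.7145
R_sys = 0.7145

0.7145


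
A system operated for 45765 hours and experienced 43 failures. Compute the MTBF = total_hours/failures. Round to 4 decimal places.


total_hours = 45765
failures = 43
MTBF = 45765 / 43
MTBF = 1064.3023

1064.3023


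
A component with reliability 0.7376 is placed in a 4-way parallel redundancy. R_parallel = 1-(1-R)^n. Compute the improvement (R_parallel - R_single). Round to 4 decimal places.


R_single = 0.7376, n = 4
1 - R_single = 0.2624
(1 - R_single)^n = 0.2624^4 = 0.0047
R_parallel = 1 - 0.0047 = 0.9953
Improvement = 0.9953 - 0.7376
Improvement = 0.2577

0.2577


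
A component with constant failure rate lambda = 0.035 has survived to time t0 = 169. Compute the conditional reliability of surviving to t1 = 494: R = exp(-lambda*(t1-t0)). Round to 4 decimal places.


lambda = 0.035
t0 = 169, t1 = 494
t1 - t0 = 325
lambda * (t1-t0) = 0.035 * 325 = 11.375
R = exp(-11.375)
R = 0.0

0.0


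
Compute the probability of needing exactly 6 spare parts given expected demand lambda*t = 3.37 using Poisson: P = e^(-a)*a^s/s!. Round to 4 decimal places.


a = 3.37, s = 6
e^(-a) = e^(-3.37) = 0.0344
a^s = 3.37^6 = 1464.8036
s! = 720
P = 0.0344 * 1464.8036 / 720
P = 0.07

0.07


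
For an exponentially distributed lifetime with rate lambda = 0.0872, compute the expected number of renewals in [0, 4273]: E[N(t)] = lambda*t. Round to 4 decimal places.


lambda = 0.0872
t = 4273
E[N(t)] = lambda * t
E[N(t)] = 0.0872 * 4273
E[N(t)] = 372.6056

372.6056


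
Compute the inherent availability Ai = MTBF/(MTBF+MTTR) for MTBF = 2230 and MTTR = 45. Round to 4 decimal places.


MTBF = 2230
MTTR = 45
MTBF + MTTR = 2275
Ai = 2230 / 2275
Ai = 0.9802

0.9802


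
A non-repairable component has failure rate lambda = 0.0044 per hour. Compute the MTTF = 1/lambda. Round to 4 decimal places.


lambda = 0.0044
MTTF = 1 / 0.0044
MTTF = 227.2727

227.2727


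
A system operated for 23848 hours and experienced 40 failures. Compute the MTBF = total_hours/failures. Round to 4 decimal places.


total_hours = 23848
failures = 40
MTBF = 23848 / 40
MTBF = 596.2

596.2


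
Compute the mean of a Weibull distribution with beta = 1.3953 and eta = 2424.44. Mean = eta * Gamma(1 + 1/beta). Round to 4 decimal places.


beta = 1.3953, eta = 2424.44
1/beta = 0.7167
1 + 1/beta = 1.7167
Gamma(1.7167) = 0.9119
Mean = 2424.44 * 0.9119
Mean = 2210.8652

2210.8652


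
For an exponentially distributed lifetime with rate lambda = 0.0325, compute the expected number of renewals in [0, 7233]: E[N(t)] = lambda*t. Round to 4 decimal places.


lambda = 0.0325
t = 7233
E[N(t)] = lambda * t
E[N(t)] = 0.0325 * 7233
E[N(t)] = 235.0725

235.0725


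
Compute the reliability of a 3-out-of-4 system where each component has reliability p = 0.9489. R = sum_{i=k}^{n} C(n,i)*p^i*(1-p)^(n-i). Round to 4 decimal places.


k = 3, n = 4, p = 0.9489
i=3: C(4,3)=4 * 0.9489^3 * 0.0511^1 = 0.1746
i=4: C(4,4)=1 * 0.9489^4 * 0.0511^0 = 0.8107
R = sum of terms = 0.9854

0.9854


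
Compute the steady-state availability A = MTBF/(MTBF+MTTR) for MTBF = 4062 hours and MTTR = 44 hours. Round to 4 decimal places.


MTBF = 4062
MTTR = 44
MTBF + MTTR = 4106
A = 4062 / 4106
A = 0.9893

0.9893


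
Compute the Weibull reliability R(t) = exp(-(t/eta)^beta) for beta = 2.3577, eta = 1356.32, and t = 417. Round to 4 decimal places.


beta = 2.3577, eta = 1356.32, t = 417
t/eta = 417 / 1356.32 = 0.3074
(t/eta)^beta = 0.3074^2.3577 = 0.062
R(t) = exp(-0.062)
R(t) = 0.9399

0.9399


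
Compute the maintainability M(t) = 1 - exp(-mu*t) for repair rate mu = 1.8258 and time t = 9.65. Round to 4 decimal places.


mu = 1.8258, t = 9.65
mu * t = 1.8258 * 9.65 = 17.619
exp(-17.619) = 0.0
M(t) = 1 - 0.0
M(t) = 1.0

1.0


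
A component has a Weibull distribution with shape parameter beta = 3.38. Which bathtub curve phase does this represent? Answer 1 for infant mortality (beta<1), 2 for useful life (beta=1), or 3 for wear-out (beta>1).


beta = 3.38
Compare beta to 1:
beta < 1 => infant mortality (phase 1)
beta = 1 => useful life (phase 2)
beta > 1 => wear-out (phase 3)
Since beta = 3.38, this is wear-out (increasing failure rate)
Phase = 3

3


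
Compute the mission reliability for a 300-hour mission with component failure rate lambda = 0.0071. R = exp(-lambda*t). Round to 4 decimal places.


lambda = 0.0071
mission_time = 300
lambda * t = 0.0071 * 300 = 2.13
R = exp(-2.13)
R = 0.1188

0.1188


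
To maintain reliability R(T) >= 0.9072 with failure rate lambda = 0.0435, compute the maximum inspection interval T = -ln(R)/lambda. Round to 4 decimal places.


R_target = 0.9072
lambda = 0.0435
-ln(0.9072) = 0.0974
T = 0.0974 / 0.0435
T = 2.2389

2.2389


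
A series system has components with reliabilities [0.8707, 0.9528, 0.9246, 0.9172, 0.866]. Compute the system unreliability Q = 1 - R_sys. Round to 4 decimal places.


Components: [0.8707, 0.9528, 0.9246, 0.9172, 0.866]
After component 1: product = 0.8707
After component 2: product = 0.8296
After component 3: product = 0.7671
After component 4: product = 0.7035
After component 5: product = 0.6093
R_sys = 0.6093
Q = 1 - 0.6093 = 0.3907

0.3907


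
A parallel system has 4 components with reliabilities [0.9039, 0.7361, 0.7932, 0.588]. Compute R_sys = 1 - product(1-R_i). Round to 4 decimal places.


Components: [0.9039, 0.7361, 0.7932, 0.588]
(1 - 0.9039) = 0.0961, running product = 0.0961
(1 - 0.7361) = 0.2639, running product = 0.0254
(1 - 0.7932) = 0.2068, running product = 0.0052
(1 - 0.588) = 0.412, running product = 0.0022
Product of (1-R_i) = 0.0022
R_sys = 1 - 0.0022 = 0.9978

0.9978


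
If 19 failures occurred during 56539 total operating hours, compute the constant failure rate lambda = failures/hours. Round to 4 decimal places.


failures = 19
total_hours = 56539
lambda = 19 / 56539
lambda = 0.0003

0.0003


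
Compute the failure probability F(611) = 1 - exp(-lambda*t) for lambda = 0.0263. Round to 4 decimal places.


lambda = 0.0263, t = 611
lambda * t = 16.0693
exp(-16.0693) = 0.0
F(t) = 1 - 0.0
F(t) = 1.0

1.0


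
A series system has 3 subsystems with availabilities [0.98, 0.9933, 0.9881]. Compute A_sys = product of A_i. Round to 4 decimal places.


Subsystems: [0.98, 0.9933, 0.9881]
After subsystem 1 (A=0.98): product = 0.98
After subsystem 2 (A=0.9933): product = 0.9734
After subsystem 3 (A=0.9881): product = 0.9619
A_sys = 0.9619

0.9619


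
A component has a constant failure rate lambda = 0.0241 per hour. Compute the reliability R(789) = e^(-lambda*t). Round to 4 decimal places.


lambda = 0.0241
t = 789
lambda * t = 19.0149
R(t) = e^(-19.0149)
R(t) = 0.0

0.0


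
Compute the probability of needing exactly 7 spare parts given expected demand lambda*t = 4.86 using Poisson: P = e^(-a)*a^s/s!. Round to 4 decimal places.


a = 4.86, s = 7
e^(-a) = e^(-4.86) = 0.0078
a^s = 4.86^7 = 64040.3777
s! = 5040
P = 0.0078 * 64040.3777 / 5040
P = 0.0985

0.0985


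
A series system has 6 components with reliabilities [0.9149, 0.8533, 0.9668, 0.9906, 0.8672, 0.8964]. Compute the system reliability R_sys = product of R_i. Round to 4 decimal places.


Components: [0.9149, 0.8533, 0.9668, 0.9906, 0.8672, 0.8964]
After component 1 (R=0.9149): product = 0.9149
After component 2 (R=0.8533): product = 0.7807
After component 3 (R=0.9668): product = 0.7548
After component 4 (R=0.9906): product = 0.7477
After component 5 (R=0.8672): product = 0.6484
After component 6 (R=0.8964): product = 0.5812
R_sys = 0.5812

0.5812


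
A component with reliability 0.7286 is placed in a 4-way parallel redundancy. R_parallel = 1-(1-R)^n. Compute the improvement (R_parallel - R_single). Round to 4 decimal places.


R_single = 0.7286, n = 4
1 - R_single = 0.2714
(1 - R_single)^n = 0.2714^4 = 0.0054
R_parallel = 1 - 0.0054 = 0.9946
Improvement = 0.9946 - 0.7286
Improvement = 0.266

0.266


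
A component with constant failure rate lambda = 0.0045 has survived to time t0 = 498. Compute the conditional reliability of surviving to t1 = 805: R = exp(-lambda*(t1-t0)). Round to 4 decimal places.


lambda = 0.0045
t0 = 498, t1 = 805
t1 - t0 = 307
lambda * (t1-t0) = 0.0045 * 307 = 1.3815
R = exp(-1.3815)
R = 0.2512

0.2512


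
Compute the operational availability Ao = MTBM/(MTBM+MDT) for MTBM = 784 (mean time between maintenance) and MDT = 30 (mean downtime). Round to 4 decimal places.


MTBM = 784
MDT = 30
MTBM + MDT = 814
Ao = 784 / 814
Ao = 0.9631

0.9631


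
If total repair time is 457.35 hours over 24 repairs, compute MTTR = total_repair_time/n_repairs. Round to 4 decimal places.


total_repair_time = 457.35
n_repairs = 24
MTTR = 457.35 / 24
MTTR = 19.0563

19.0563


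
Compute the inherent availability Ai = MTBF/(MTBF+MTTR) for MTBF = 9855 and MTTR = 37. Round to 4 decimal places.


MTBF = 9855
MTTR = 37
MTBF + MTTR = 9892
Ai = 9855 / 9892
Ai = 0.9963

0.9963


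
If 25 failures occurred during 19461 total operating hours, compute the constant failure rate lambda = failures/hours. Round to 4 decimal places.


failures = 25
total_hours = 19461
lambda = 25 / 19461
lambda = 0.0013

0.0013


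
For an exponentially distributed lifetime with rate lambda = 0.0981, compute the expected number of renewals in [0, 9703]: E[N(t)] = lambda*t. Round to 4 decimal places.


lambda = 0.0981
t = 9703
E[N(t)] = lambda * t
E[N(t)] = 0.0981 * 9703
E[N(t)] = 951.8643

951.8643


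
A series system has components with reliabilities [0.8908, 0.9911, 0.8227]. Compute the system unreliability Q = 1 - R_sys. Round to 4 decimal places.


Components: [0.8908, 0.9911, 0.8227]
After component 1: product = 0.8908
After component 2: product = 0.8829
After component 3: product = 0.7263
R_sys = 0.7263
Q = 1 - 0.7263 = 0.2737

0.2737


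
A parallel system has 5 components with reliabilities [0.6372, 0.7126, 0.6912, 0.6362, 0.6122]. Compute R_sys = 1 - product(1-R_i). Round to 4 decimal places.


Components: [0.6372, 0.7126, 0.6912, 0.6362, 0.6122]
(1 - 0.6372) = 0.3628, running product = 0.3628
(1 - 0.7126) = 0.2874, running product = 0.1043
(1 - 0.6912) = 0.3088, running product = 0.0322
(1 - 0.6362) = 0.3638, running product = 0.0117
(1 - 0.6122) = 0.3878, running product = 0.0045
Product of (1-R_i) = 0.0045
R_sys = 1 - 0.0045 = 0.9955

0.9955


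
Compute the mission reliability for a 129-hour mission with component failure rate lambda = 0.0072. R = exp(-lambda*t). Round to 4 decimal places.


lambda = 0.0072
mission_time = 129
lambda * t = 0.0072 * 129 = 0.9288
R = exp(-0.9288)
R = 0.395

0.395


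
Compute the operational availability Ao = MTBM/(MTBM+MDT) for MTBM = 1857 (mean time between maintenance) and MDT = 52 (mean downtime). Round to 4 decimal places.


MTBM = 1857
MDT = 52
MTBM + MDT = 1909
Ao = 1857 / 1909
Ao = 0.9728

0.9728


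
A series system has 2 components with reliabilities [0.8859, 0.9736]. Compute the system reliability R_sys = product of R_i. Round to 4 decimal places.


Components: [0.8859, 0.9736]
After component 1 (R=0.8859): product = 0.8859
After component 2 (R=0.9736): product = 0.8625
R_sys = 0.8625

0.8625


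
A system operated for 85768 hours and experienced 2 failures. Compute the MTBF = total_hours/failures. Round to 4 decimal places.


total_hours = 85768
failures = 2
MTBF = 85768 / 2
MTBF = 42884.0

42884.0


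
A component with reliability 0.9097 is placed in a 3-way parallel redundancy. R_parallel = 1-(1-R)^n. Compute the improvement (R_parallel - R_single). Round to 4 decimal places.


R_single = 0.9097, n = 3
1 - R_single = 0.0903
(1 - R_single)^n = 0.0903^3 = 0.0007
R_parallel = 1 - 0.0007 = 0.9993
Improvement = 0.9993 - 0.9097
Improvement = 0.0896

0.0896


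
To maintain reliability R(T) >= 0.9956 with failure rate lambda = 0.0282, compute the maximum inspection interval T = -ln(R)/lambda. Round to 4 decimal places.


R_target = 0.9956
lambda = 0.0282
-ln(0.9956) = 0.0044
T = 0.0044 / 0.0282
T = 0.1564

0.1564


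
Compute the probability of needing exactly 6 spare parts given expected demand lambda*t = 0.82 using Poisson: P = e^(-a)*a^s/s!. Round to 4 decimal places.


a = 0.82, s = 6
e^(-a) = e^(-0.82) = 0.4404
a^s = 0.82^6 = 0.304
s! = 720
P = 0.4404 * 0.304 / 720
P = 0.0002

0.0002


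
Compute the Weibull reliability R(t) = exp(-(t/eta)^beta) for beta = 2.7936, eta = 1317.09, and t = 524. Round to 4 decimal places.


beta = 2.7936, eta = 1317.09, t = 524
t/eta = 524 / 1317.09 = 0.3978
(t/eta)^beta = 0.3978^2.7936 = 0.0762
R(t) = exp(-0.0762)
R(t) = 0.9267

0.9267


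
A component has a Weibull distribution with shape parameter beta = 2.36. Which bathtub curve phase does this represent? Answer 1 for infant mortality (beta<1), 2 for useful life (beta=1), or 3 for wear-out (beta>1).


beta = 2.36
Compare beta to 1:
beta < 1 => infant mortality (phase 1)
beta = 1 => useful life (phase 2)
beta > 1 => wear-out (phase 3)
Since beta = 2.36, this is wear-out (increasing failure rate)
Phase = 3

3


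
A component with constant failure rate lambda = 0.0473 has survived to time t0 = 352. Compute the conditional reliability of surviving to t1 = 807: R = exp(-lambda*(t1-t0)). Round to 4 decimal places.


lambda = 0.0473
t0 = 352, t1 = 807
t1 - t0 = 455
lambda * (t1-t0) = 0.0473 * 455 = 21.5215
R = exp(-21.5215)
R = 0.0

0.0


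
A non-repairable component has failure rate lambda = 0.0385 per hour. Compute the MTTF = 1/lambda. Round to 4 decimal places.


lambda = 0.0385
MTTF = 1 / 0.0385
MTTF = 25.974

25.974


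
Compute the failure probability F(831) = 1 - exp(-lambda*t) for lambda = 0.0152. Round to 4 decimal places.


lambda = 0.0152, t = 831
lambda * t = 12.6312
exp(-12.6312) = 0.0
F(t) = 1 - 0.0
F(t) = 1.0

1.0


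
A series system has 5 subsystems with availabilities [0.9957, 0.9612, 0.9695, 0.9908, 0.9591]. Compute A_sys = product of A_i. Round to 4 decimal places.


Subsystems: [0.9957, 0.9612, 0.9695, 0.9908, 0.9591]
After subsystem 1 (A=0.9957): product = 0.9957
After subsystem 2 (A=0.9612): product = 0.9571
After subsystem 3 (A=0.9695): product = 0.9279
After subsystem 4 (A=0.9908): product = 0.9193
After subsystem 5 (A=0.9591): product = 0.8817
A_sys = 0.8817

0.8817


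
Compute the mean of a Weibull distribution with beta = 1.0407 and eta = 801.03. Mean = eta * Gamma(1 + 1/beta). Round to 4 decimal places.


beta = 1.0407, eta = 801.03
1/beta = 0.9609
1 + 1/beta = 1.9609
Gamma(1.9609) = 0.9841
Mean = 801.03 * 0.9841
Mean = 788.2863

788.2863


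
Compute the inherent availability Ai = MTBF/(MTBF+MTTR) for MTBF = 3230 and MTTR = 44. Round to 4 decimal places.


MTBF = 3230
MTTR = 44
MTBF + MTTR = 3274
Ai = 3230 / 3274
Ai = 0.9866

0.9866


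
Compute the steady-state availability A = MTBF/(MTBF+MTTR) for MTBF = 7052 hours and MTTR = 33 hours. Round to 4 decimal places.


MTBF = 7052
MTTR = 33
MTBF + MTTR = 7085
A = 7052 / 7085
A = 0.9953

0.9953


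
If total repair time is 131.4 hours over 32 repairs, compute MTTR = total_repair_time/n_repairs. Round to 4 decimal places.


total_repair_time = 131.4
n_repairs = 32
MTTR = 131.4 / 32
MTTR = 4.1063

4.1063


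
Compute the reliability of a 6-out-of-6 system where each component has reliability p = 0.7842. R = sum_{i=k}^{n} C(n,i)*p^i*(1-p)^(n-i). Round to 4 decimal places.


k = 6, n = 6, p = 0.7842
i=6: C(6,6)=1 * 0.7842^6 * 0.2158^0 = 0.2326
R = sum of terms = 0.2326

0.2326


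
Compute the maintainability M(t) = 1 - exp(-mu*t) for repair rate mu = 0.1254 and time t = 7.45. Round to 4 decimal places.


mu = 0.1254, t = 7.45
mu * t = 0.1254 * 7.45 = 0.9342
exp(-0.9342) = 0.3929
M(t) = 1 - 0.3929
M(t) = 0.6071

0.6071


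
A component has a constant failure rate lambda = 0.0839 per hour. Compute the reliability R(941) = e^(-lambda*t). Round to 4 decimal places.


lambda = 0.0839
t = 941
lambda * t = 78.9499
R(t) = e^(-78.9499)
R(t) = 0.0

0.0


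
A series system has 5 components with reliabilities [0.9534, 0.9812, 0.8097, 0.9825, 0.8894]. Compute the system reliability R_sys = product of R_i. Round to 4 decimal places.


Components: [0.9534, 0.9812, 0.8097, 0.9825, 0.8894]
After component 1 (R=0.9534): product = 0.9534
After component 2 (R=0.9812): product = 0.9355
After component 3 (R=0.8097): product = 0.7575
After component 4 (R=0.9825): product = 0.7442
After component 5 (R=0.8894): product = 0.6619
R_sys = 0.6619

0.6619


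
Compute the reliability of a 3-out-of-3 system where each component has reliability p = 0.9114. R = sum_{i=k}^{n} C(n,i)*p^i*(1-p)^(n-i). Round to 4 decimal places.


k = 3, n = 3, p = 0.9114
i=3: C(3,3)=1 * 0.9114^3 * 0.0886^0 = 0.7571
R = sum of terms = 0.7571

0.7571


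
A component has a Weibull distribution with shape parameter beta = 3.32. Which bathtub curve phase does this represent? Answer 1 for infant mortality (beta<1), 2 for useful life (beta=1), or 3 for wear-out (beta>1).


beta = 3.32
Compare beta to 1:
beta < 1 => infant mortality (phase 1)
beta = 1 => useful life (phase 2)
beta > 1 => wear-out (phase 3)
Since beta = 3.32, this is wear-out (increasing failure rate)
Phase = 3

3


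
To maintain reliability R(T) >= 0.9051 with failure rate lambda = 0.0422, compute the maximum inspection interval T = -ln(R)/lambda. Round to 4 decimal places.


R_target = 0.9051
lambda = 0.0422
-ln(0.9051) = 0.0997
T = 0.0997 / 0.0422
T = 2.3628

2.3628


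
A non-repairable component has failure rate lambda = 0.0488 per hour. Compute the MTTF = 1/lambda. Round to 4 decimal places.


lambda = 0.0488
MTTF = 1 / 0.0488
MTTF = 20.4918

20.4918


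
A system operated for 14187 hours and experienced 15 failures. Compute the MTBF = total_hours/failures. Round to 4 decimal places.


total_hours = 14187
failures = 15
MTBF = 14187 / 15
MTBF = 945.8

945.8


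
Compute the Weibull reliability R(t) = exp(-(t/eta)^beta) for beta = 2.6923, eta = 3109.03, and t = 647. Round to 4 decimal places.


beta = 2.6923, eta = 3109.03, t = 647
t/eta = 647 / 3109.03 = 0.2081
(t/eta)^beta = 0.2081^2.6923 = 0.0146
R(t) = exp(-0.0146)
R(t) = 0.9855

0.9855


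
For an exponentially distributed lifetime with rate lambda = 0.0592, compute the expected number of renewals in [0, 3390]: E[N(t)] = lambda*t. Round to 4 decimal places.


lambda = 0.0592
t = 3390
E[N(t)] = lambda * t
E[N(t)] = 0.0592 * 3390
E[N(t)] = 200.688

200.688


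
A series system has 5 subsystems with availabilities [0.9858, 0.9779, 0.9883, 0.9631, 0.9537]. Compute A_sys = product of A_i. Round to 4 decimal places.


Subsystems: [0.9858, 0.9779, 0.9883, 0.9631, 0.9537]
After subsystem 1 (A=0.9858): product = 0.9858
After subsystem 2 (A=0.9779): product = 0.964
After subsystem 3 (A=0.9883): product = 0.9527
After subsystem 4 (A=0.9631): product = 0.9176
After subsystem 5 (A=0.9537): product = 0.8751
A_sys = 0.8751

0.8751


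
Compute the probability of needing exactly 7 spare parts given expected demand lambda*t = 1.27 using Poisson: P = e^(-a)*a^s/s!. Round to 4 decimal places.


a = 1.27, s = 7
e^(-a) = e^(-1.27) = 0.2808
a^s = 1.27^7 = 5.3288
s! = 5040
P = 0.2808 * 5.3288 / 5040
P = 0.0003

0.0003


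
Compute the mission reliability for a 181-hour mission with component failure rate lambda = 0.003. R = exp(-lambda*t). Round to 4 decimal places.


lambda = 0.003
mission_time = 181
lambda * t = 0.003 * 181 = 0.543
R = exp(-0.543)
R = 0.581

0.581


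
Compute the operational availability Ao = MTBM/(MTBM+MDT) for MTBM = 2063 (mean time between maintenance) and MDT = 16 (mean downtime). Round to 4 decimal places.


MTBM = 2063
MDT = 16
MTBM + MDT = 2079
Ao = 2063 / 2079
Ao = 0.9923

0.9923


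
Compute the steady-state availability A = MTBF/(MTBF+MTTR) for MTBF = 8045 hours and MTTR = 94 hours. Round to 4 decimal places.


MTBF = 8045
MTTR = 94
MTBF + MTTR = 8139
A = 8045 / 8139
A = 0.9885

0.9885


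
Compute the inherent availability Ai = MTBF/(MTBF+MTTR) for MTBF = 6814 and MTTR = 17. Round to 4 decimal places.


MTBF = 6814
MTTR = 17
MTBF + MTTR = 6831
Ai = 6814 / 6831
Ai = 0.9975

0.9975


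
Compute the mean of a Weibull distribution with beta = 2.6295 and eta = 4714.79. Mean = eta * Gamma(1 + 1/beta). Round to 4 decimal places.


beta = 2.6295, eta = 4714.79
1/beta = 0.3803
1 + 1/beta = 1.3803
Gamma(1.3803) = 0.8885
Mean = 4714.79 * 0.8885
Mean = 4189.1629

4189.1629


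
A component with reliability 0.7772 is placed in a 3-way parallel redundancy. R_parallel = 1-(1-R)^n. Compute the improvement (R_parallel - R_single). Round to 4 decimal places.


R_single = 0.7772, n = 3
1 - R_single = 0.2228
(1 - R_single)^n = 0.2228^3 = 0.0111
R_parallel = 1 - 0.0111 = 0.9889
Improvement = 0.9889 - 0.7772
Improvement = 0.2117

0.2117


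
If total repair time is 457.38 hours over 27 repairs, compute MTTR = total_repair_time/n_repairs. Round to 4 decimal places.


total_repair_time = 457.38
n_repairs = 27
MTTR = 457.38 / 27
MTTR = 16.94

16.94


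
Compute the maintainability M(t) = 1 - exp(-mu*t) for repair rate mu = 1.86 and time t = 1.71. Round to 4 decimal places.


mu = 1.86, t = 1.71
mu * t = 1.86 * 1.71 = 3.1806
exp(-3.1806) = 0.0416
M(t) = 1 - 0.0416
M(t) = 0.9584

0.9584


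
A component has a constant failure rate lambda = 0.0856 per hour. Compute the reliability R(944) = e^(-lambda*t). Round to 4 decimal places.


lambda = 0.0856
t = 944
lambda * t = 80.8064
R(t) = e^(-80.8064)
R(t) = 0.0

0.0


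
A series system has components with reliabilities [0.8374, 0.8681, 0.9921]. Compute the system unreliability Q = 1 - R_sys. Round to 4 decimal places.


Components: [0.8374, 0.8681, 0.9921]
After component 1: product = 0.8374
After component 2: product = 0.7269
After component 3: product = 0.7212
R_sys = 0.7212
Q = 1 - 0.7212 = 0.2788

0.2788


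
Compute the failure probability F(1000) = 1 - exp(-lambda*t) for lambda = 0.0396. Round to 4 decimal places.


lambda = 0.0396, t = 1000
lambda * t = 39.6
exp(-39.6) = 0.0
F(t) = 1 - 0.0
F(t) = 1.0

1.0


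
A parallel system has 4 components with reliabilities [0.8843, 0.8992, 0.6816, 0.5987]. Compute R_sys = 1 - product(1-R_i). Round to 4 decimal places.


Components: [0.8843, 0.8992, 0.6816, 0.5987]
(1 - 0.8843) = 0.1157, running product = 0.1157
(1 - 0.8992) = 0.1008, running product = 0.0117
(1 - 0.6816) = 0.3184, running product = 0.0037
(1 - 0.5987) = 0.4013, running product = 0.0015
Product of (1-R_i) = 0.0015
R_sys = 1 - 0.0015 = 0.9985

0.9985


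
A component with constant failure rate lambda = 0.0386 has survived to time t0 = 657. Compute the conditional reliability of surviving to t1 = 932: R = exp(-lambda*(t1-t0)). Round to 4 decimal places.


lambda = 0.0386
t0 = 657, t1 = 932
t1 - t0 = 275
lambda * (t1-t0) = 0.0386 * 275 = 10.615
R = exp(-10.615)
R = 0.0

0.0


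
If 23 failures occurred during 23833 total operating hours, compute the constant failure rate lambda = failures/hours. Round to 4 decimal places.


failures = 23
total_hours = 23833
lambda = 23 / 23833
lambda = 0.001

0.001


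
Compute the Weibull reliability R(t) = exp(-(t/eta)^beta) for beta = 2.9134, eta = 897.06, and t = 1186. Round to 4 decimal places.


beta = 2.9134, eta = 897.06, t = 1186
t/eta = 1186 / 897.06 = 1.3221
(t/eta)^beta = 1.3221^2.9134 = 2.2557
R(t) = exp(-2.2557)
R(t) = 0.1048

0.1048


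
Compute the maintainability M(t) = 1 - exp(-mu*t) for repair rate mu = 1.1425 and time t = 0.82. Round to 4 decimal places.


mu = 1.1425, t = 0.82
mu * t = 1.1425 * 0.82 = 0.9368
exp(-0.9368) = 0.3919
M(t) = 1 - 0.3919
M(t) = 0.6081

0.6081


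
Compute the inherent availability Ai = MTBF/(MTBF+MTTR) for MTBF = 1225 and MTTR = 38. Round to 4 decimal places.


MTBF = 1225
MTTR = 38
MTBF + MTTR = 1263
Ai = 1225 / 1263
Ai = 0.9699

0.9699


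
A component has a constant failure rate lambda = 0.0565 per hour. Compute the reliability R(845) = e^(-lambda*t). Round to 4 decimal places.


lambda = 0.0565
t = 845
lambda * t = 47.7425
R(t) = e^(-47.7425)
R(t) = 0.0

0.0


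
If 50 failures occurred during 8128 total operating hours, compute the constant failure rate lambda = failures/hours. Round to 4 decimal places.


failures = 50
total_hours = 8128
lambda = 50 / 8128
lambda = 0.0062

0.0062


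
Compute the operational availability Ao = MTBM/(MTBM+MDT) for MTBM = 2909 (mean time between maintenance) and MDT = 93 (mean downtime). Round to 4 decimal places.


MTBM = 2909
MDT = 93
MTBM + MDT = 3002
Ao = 2909 / 3002
Ao = 0.969

0.969


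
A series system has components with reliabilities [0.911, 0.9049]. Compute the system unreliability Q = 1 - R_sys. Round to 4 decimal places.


Components: [0.911, 0.9049]
After component 1: product = 0.911
After component 2: product = 0.8244
R_sys = 0.8244
Q = 1 - 0.8244 = 0.1756

0.1756


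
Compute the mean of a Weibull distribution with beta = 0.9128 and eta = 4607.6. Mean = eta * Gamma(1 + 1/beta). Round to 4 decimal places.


beta = 0.9128, eta = 4607.6
1/beta = 1.0955
1 + 1/beta = 2.0955
Gamma(2.0955) = 1.0442
Mean = 4607.6 * 1.0442
Mean = 4811.3686

4811.3686


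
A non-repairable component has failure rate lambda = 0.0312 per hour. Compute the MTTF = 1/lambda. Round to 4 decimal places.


lambda = 0.0312
MTTF = 1 / 0.0312
MTTF = 32.0513

32.0513


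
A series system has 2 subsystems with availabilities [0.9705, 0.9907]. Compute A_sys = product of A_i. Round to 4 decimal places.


Subsystems: [0.9705, 0.9907]
After subsystem 1 (A=0.9705): product = 0.9705
After subsystem 2 (A=0.9907): product = 0.9615
A_sys = 0.9615

0.9615


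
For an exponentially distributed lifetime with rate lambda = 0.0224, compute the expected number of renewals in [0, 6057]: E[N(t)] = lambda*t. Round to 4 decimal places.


lambda = 0.0224
t = 6057
E[N(t)] = lambda * t
E[N(t)] = 0.0224 * 6057
E[N(t)] = 135.6768

135.6768


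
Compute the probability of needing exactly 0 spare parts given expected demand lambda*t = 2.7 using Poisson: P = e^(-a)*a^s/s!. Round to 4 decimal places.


a = 2.7, s = 0
e^(-a) = e^(-2.7) = 0.0672
a^s = 2.7^0 = 1.0
s! = 1
P = 0.0672 * 1.0 / 1
P = 0.0672

0.0672


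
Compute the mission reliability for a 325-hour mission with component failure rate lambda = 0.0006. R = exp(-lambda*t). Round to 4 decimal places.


lambda = 0.0006
mission_time = 325
lambda * t = 0.0006 * 325 = 0.195
R = exp(-0.195)
R = 0.8228

0.8228
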